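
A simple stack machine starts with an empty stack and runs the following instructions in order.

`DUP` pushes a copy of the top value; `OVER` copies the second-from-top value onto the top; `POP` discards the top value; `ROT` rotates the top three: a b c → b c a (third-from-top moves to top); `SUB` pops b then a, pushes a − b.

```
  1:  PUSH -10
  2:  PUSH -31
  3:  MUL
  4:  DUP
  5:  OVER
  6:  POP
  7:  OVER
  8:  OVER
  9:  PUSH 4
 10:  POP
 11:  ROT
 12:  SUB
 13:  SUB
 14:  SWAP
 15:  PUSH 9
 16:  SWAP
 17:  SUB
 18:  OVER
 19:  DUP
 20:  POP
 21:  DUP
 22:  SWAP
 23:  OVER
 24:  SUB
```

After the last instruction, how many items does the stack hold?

PUSH -10 → -10
PUSH -31 → -10 -31
MUL      → 310
DUP      → 310 310
OVER     → 310 310 310
POP      → 310 310
OVER     → 310 310 310
OVER     → 310 310 310 310
PUSH 4   → 310 310 310 310 4
POP      → 310 310 310 310
ROT      → 310 310 310 310
SUB      → 310 310 0
SUB      → 310 310
SWAP     → 310 310
PUSH 9   → 310 310 9
SWAP     → 310 9 310
SUB      → 310 -301
OVER     → 310 -301 310
DUP      → 310 -301 310 310
POP      → 310 -301 310
DUP      → 310 -301 310 310
SWAP     → 310 -301 310 310
OVER     → 310 -301 310 310 310
SUB      → 310 -301 310 0

4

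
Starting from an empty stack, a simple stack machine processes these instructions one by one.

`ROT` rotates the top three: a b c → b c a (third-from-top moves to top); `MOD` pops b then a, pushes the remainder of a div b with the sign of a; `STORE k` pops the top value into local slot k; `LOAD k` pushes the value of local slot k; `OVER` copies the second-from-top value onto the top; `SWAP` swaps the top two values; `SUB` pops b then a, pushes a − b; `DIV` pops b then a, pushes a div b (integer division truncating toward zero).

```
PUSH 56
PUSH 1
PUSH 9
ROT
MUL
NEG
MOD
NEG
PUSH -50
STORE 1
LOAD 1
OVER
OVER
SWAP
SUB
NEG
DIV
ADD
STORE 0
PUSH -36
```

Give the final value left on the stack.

-36

PUSH 56  : [56]
PUSH 1   : [56, 1]
PUSH 9   : [56, 1, 9]
ROT      : [1, 9, 56]
MUL      : [1, 504]
NEG      : [1, -504]
MOD      : [1]
NEG      : [-1]
PUSH -50 : [-1, -50]
STORE 1  : [-1]
LOAD 1   : [-1, -50]
OVER     : [-1, -50, -1]
OVER     : [-1, -50, -1, -50]
SWAP     : [-1, -50, -50, -1]
SUB      : [-1, -50, -49]
NEG      : [-1, -50, 49]
DIV      : [-1, -1]
ADD      : [-2]
STORE 0  : []
PUSH -36 : [-36]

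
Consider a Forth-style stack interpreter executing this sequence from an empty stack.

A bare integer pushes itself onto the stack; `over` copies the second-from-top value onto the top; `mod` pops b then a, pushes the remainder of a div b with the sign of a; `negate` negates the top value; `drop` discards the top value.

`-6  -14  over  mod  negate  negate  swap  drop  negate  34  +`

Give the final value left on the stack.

36

-6     -> -6
-14    -> -6 -14
over   -> -6 -14 -6
mod    -> -6 -2
negate -> -6 2
negate -> -6 -2
swap   -> -2 -6
drop   -> -2
negate -> 2
34     -> 2 34
+      -> 36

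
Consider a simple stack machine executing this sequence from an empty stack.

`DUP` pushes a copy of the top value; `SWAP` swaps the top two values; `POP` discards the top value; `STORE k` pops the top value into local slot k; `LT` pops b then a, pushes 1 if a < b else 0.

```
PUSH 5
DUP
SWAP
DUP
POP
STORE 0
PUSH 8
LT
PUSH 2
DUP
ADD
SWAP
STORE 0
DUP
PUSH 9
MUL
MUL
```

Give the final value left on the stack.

144

PUSH 5  → 5
DUP     → 5 5
SWAP    → 5 5
DUP     → 5 5 5
POP     → 5 5
STORE 0 → 5
PUSH 8  → 5 8
LT      → 1
PUSH 2  → 1 2
DUP     → 1 2 2
ADD     → 1 4
SWAP    → 4 1
STORE 0 → 4
DUP     → 4 4
PUSH 9  → 4 4 9
MUL     → 4 36
MUL     → 144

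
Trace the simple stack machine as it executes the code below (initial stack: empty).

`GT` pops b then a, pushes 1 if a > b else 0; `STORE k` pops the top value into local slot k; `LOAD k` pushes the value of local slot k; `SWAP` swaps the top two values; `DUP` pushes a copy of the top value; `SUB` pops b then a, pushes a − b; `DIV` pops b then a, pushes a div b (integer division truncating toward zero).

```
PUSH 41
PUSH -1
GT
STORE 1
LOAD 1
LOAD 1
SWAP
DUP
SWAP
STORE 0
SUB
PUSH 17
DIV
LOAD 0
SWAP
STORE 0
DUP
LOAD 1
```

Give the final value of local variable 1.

PUSH 41 : 41
PUSH -1 : 41 -1
GT      : 1
STORE 1 : (empty)
LOAD 1  : 1
LOAD 1  : 1 1
SWAP    : 1 1
DUP     : 1 1 1
SWAP    : 1 1 1
STORE 0 : 1 1
SUB     : 0
PUSH 17 : 0 17
DIV     : 0
LOAD 0  : 0 1
SWAP    : 1 0
STORE 0 : 1
DUP     : 1 1
LOAD 1  : 1 1 1

1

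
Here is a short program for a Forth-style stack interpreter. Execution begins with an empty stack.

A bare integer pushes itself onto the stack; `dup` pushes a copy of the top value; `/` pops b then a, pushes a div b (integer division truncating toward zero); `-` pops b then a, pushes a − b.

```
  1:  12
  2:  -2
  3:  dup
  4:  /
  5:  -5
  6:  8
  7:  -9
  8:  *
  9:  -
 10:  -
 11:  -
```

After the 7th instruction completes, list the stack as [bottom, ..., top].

12  -> 12
-2  -> 12 -2
dup -> 12 -2 -2
/   -> 12 1
-5  -> 12 1 -5
8   -> 12 1 -5 8
-9  -> 12 1 -5 8 -9

[12, 1, -5, 8, -9]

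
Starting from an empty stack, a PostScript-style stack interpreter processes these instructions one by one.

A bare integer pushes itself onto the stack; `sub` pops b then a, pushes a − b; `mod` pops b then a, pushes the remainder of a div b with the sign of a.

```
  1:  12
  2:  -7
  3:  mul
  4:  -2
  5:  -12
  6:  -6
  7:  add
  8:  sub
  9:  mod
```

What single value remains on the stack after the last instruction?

12  -> [12]
-7  -> [12, -7]
mul -> [-84]
-2  -> [-84, -2]
-12 -> [-84, -2, -12]
-6  -> [-84, -2, -12, -6]
add -> [-84, -2, -18]
sub -> [-84, 16]
mod -> [-4]

-4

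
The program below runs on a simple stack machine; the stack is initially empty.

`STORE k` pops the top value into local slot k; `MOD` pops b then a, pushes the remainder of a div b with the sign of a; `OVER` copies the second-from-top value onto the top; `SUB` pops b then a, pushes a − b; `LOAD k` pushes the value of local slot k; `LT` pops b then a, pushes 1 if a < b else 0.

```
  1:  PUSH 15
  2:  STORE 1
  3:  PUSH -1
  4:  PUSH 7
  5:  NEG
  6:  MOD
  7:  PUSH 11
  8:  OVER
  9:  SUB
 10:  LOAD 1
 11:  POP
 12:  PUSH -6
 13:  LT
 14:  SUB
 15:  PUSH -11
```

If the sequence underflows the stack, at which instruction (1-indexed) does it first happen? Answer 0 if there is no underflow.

0

PUSH 15  : [15]
STORE 1  : []
PUSH -1  : [-1]
PUSH 7   : [-1, 7]
NEG      : [-1, -7]
MOD      : [-1]
PUSH 11  : [-1, 11]
OVER     : [-1, 11, -1]
SUB      : [-1, 12]
LOAD 1   : [-1, 12, 15]
POP      : [-1, 12]
PUSH -6  : [-1, 12, -6]
LT       : [-1, 0]
SUB      : [-1]
PUSH -11 : [-1, -11]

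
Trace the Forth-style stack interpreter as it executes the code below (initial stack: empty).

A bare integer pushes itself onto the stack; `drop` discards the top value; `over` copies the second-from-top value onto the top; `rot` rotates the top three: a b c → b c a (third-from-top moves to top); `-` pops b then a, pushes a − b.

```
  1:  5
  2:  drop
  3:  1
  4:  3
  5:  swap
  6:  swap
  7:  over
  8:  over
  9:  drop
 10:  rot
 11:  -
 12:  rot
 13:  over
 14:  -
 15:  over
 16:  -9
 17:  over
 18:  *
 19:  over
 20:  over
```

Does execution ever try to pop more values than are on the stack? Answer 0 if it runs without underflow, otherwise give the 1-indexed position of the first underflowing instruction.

5    : [5]
drop : []
1    : [1]
3    : [1, 3]
swap : [3, 1]
swap : [1, 3]
over : [1, 3, 1]
over : [1, 3, 1, 3]
drop : [1, 3, 1]
rot  : [3, 1, 1]
-    : [3, 0]
rot  — needs 3 operands, stack has 2 → underflow

12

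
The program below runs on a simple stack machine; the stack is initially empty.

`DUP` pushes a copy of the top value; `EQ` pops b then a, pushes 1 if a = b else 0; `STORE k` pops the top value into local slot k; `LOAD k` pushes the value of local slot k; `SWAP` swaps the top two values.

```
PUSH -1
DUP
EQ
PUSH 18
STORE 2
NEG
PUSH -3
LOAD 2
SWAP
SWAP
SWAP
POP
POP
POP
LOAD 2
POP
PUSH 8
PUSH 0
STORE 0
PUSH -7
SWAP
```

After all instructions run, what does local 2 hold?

PUSH -1 → [-1]
DUP     → [-1, -1]
EQ      → [1]
PUSH 18 → [1, 18]
STORE 2 → [1]
NEG     → [-1]
PUSH -3 → [-1, -3]
LOAD 2  → [-1, -3, 18]
SWAP    → [-1, 18, -3]
SWAP    → [-1, -3, 18]
SWAP    → [-1, 18, -3]
POP     → [-1, 18]
POP     → [-1]
POP     → []
LOAD 2  → [18]
POP     → []
PUSH 8  → [8]
PUSH 0  → [8, 0]
STORE 0 → [8]
PUSH -7 → [8, -7]
SWAP    → [-7, 8]

18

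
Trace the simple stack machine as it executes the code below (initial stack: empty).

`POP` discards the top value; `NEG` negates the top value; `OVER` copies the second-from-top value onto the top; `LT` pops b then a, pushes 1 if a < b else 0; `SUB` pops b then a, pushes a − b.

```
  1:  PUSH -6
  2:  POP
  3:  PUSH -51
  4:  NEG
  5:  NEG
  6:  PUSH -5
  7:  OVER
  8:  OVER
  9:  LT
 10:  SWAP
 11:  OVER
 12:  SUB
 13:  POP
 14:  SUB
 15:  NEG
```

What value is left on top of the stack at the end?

52

PUSH -6  : [-6]
POP      : []
PUSH -51 : [-51]
NEG      : [51]
NEG      : [-51]
PUSH -5  : [-51, -5]
OVER     : [-51, -5, -51]
OVER     : [-51, -5, -51, -5]
LT       : [-51, -5, 1]
SWAP     : [-51, 1, -5]
OVER     : [-51, 1, -5, 1]
SUB      : [-51, 1, -6]
POP      : [-51, 1]
SUB      : [-52]
NEG      : [52]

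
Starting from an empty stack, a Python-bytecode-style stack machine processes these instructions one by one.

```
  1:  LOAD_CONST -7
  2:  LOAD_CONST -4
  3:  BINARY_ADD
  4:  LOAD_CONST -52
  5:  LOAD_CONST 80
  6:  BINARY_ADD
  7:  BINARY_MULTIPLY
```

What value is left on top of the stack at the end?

-308

LOAD_CONST -7   -> -7
LOAD_CONST -4   -> -7 -4
BINARY_ADD      -> -11
LOAD_CONST -52  -> -11 -52
LOAD_CONST 80   -> -11 -52 80
BINARY_ADD      -> -11 28
BINARY_MULTIPLY -> -308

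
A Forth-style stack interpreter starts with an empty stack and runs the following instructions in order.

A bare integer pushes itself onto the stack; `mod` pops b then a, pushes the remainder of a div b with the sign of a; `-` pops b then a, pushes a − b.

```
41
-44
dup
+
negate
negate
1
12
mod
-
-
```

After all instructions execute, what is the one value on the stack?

130

41     : 41
-44    : 41 -44
dup    : 41 -44 -44
+      : 41 -88
negate : 41 88
negate : 41 -88
1      : 41 -88 1
12     : 41 -88 1 12
mod    : 41 -88 1
-      : 41 -89
-      : 130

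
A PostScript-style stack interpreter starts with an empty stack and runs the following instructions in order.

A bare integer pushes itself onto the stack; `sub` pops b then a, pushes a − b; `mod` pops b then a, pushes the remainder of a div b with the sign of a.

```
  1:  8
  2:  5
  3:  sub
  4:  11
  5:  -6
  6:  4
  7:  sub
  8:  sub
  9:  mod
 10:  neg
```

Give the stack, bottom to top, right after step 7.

8   → [8]
5   → [8, 5]
sub → [3]
11  → [3, 11]
-6  → [3, 11, -6]
4   → [3, 11, -6, 4]
sub → [3, 11, -10]

[3, 11, -10]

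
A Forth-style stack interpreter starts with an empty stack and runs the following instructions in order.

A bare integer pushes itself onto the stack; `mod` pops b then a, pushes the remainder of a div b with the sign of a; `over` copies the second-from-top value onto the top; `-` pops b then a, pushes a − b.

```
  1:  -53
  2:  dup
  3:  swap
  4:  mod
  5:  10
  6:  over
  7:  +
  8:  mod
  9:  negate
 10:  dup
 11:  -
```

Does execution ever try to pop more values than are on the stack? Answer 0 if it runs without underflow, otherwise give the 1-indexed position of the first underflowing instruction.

0

-53    → -53
dup    → -53 -53
swap   → -53 -53
mod    → 0
10     → 0 10
over   → 0 10 0
+      → 0 10
mod    → 0
negate → 0
dup    → 0 0
-      → 0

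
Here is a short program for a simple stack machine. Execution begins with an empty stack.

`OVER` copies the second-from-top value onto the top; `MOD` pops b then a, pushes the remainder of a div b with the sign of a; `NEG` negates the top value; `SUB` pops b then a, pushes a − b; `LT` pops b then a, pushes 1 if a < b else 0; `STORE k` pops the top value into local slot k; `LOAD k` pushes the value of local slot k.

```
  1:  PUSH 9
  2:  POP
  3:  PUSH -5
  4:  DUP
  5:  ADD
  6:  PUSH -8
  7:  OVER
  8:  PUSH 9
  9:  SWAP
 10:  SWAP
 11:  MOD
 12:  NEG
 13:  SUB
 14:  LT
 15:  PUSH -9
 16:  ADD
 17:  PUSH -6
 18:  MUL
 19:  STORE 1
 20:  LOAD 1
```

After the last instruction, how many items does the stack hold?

PUSH 9   9
POP      (empty)
PUSH -5  -5
DUP      -5 -5
ADD      -10
PUSH -8  -10 -8
OVER     -10 -8 -10
PUSH 9   -10 -8 -10 9
SWAP     -10 -8 9 -10
SWAP     -10 -8 -10 9
MOD      -10 -8 -1
NEG      -10 -8 1
SUB      -10 -9
LT       1
PUSH -9  1 -9
ADD      -8
PUSH -6  -8 -6
MUL      48
STORE 1  (empty)
LOAD 1   48

1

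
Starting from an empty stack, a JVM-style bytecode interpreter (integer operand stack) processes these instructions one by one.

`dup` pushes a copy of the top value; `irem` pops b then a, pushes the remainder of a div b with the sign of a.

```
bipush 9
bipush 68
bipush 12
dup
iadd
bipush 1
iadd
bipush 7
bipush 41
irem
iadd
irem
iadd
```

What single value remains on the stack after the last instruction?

bipush 9  -> [9]
bipush 68 -> [9, 68]
bipush 12 -> [9, 68, 12]
dup       -> [9, 68, 12, 12]
iadd      -> [9, 68, 24]
bipush 1  -> [9, 68, 24, 1]
iadd      -> [9, 68, 25]
bipush 7  -> [9, 68, 25, 7]
bipush 41 -> [9, 68, 25, 7, 41]
irem      -> [9, 68, 25, 7]
iadd      -> [9, 68, 32]
irem      -> [9, 4]
iadd      -> [13]

13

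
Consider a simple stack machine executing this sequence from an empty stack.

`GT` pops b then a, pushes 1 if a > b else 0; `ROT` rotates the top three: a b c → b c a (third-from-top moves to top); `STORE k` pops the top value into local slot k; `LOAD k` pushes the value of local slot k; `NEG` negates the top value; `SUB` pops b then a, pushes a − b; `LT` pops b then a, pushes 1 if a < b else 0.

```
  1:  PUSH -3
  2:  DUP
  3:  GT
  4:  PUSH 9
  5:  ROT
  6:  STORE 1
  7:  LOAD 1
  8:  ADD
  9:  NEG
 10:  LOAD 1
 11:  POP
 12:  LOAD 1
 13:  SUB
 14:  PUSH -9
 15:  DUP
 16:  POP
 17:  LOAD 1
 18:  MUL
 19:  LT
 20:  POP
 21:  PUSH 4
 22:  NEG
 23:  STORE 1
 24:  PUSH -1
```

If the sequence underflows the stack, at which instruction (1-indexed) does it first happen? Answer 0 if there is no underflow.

5

PUSH -3  -3
DUP      -3 -3
GT       0
PUSH 9   0 9
ROT  — needs 3 operands, stack has 2 → underflow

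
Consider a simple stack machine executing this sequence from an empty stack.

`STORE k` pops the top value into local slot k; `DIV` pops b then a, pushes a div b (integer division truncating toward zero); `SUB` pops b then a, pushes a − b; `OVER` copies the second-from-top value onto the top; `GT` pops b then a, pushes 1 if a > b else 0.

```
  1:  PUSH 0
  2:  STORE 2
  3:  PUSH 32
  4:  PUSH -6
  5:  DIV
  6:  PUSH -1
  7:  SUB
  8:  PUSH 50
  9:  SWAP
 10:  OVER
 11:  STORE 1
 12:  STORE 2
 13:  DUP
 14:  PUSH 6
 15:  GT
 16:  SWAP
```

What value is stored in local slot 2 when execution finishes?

PUSH 0  -> 0
STORE 2 -> (empty)
PUSH 32 -> 32
PUSH -6 -> 32 -6
DIV     -> -5
PUSH -1 -> -5 -1
SUB     -> -4
PUSH 50 -> -4 50
SWAP    -> 50 -4
OVER    -> 50 -4 50
STORE 1 -> 50 -4
STORE 2 -> 50
DUP     -> 50 50
PUSH 6  -> 50 50 6
GT      -> 50 1
SWAP    -> 1 50

-4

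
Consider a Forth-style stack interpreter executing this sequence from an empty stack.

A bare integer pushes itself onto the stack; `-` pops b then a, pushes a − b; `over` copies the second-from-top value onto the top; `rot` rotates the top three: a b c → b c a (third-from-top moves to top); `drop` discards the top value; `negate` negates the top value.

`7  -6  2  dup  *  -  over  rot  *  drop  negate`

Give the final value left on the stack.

7      : 7
-6     : 7 -6
2      : 7 -6 2
dup    : 7 -6 2 2
*      : 7 -6 4
-      : 7 -10
over   : 7 -10 7
rot    : -10 7 7
*      : -10 49
drop   : -10
negate : 10

10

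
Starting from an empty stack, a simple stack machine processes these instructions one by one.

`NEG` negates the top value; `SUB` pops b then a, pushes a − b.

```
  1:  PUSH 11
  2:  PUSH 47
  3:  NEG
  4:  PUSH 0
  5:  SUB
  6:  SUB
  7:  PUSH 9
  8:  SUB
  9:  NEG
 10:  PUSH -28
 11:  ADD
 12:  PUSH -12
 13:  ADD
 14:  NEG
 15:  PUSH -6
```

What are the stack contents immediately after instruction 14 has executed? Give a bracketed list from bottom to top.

PUSH 11   [11]
PUSH 47   [11, 47]
NEG       [11, -47]
PUSH 0    [11, -47, 0]
SUB       [11, -47]
SUB       [58]
PUSH 9    [58, 9]
SUB       [49]
NEG       [-49]
PUSH -28  [-49, -28]
ADD       [-77]
PUSH -12  [-77, -12]
ADD       [-89]
NEG       [89]

[89]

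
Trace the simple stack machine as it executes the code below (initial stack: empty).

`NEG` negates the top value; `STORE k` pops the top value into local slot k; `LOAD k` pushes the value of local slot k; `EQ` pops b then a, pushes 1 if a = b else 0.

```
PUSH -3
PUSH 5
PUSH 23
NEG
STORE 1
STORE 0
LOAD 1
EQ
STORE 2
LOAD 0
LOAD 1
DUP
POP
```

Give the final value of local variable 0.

PUSH -3 : [-3]
PUSH 5  : [-3, 5]
PUSH 23 : [-3, 5, 23]
NEG     : [-3, 5, -23]
STORE 1 : [-3, 5]
STORE 0 : [-3]
LOAD 1  : [-3, -23]
EQ      : [0]
STORE 2 : []
LOAD 0  : [5]
LOAD 1  : [5, -23]
DUP     : [5, -23, -23]
POP     : [5, -23]

5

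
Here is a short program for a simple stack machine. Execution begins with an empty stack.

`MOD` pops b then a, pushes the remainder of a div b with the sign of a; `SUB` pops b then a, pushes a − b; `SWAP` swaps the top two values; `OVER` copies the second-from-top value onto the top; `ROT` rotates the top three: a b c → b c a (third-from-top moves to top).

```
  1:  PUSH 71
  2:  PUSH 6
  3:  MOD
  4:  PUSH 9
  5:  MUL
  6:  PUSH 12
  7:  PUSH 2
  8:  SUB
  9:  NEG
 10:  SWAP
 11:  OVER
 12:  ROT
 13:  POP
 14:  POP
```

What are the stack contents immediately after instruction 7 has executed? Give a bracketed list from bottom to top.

[45, 12, 2]

PUSH 71 -> 71
PUSH 6  -> 71 6
MOD     -> 5
PUSH 9  -> 5 9
MUL     -> 45
PUSH 12 -> 45 12
PUSH 2  -> 45 12 2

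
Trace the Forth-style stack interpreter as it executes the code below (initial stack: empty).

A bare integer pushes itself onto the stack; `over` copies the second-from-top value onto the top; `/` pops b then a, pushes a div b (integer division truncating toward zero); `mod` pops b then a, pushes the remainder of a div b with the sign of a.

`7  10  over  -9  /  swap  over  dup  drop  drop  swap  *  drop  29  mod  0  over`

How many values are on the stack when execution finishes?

3

7    → 7
10   → 7 10
over → 7 10 7
-9   → 7 10 7 -9
/    → 7 10 0
swap → 7 0 10
over → 7 0 10 0
dup  → 7 0 10 0 0
drop → 7 0 10 0
drop → 7 0 10
swap → 7 10 0
*    → 7 0
drop → 7
29   → 7 29
mod  → 7
0    → 7 0
over → 7 0 7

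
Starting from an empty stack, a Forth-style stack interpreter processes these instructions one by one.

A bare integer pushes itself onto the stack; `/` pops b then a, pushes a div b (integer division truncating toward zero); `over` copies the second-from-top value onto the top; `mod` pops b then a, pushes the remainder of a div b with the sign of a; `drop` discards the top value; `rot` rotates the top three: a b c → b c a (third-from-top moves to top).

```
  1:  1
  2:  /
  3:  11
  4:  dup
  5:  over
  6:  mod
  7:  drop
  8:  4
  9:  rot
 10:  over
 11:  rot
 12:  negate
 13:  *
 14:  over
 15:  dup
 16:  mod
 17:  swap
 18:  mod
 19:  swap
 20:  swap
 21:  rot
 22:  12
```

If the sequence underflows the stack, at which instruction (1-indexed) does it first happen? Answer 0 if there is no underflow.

1  1
/  — needs 2 operands, stack has 1 → underflow

2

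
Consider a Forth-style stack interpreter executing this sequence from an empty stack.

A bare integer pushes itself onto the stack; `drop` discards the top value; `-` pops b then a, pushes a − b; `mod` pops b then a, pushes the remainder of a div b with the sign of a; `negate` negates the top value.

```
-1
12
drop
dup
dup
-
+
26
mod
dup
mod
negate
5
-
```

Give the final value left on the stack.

-1     : [-1]
12     : [-1, 12]
drop   : [-1]
dup    : [-1, -1]
dup    : [-1, -1, -1]
-      : [-1, 0]
+      : [-1]
26     : [-1, 26]
mod    : [-1]
dup    : [-1, -1]
mod    : [0]
negate : [0]
5      : [0, 5]
-      : [-5]

-5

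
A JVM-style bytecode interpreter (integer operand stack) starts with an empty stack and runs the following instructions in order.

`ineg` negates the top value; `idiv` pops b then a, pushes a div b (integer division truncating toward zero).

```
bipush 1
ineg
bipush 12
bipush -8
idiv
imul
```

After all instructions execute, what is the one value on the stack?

1

bipush 1  → 1
ineg      → -1
bipush 12 → -1 12
bipush -8 → -1 12 -8
idiv      → -1 -1
imul      → 1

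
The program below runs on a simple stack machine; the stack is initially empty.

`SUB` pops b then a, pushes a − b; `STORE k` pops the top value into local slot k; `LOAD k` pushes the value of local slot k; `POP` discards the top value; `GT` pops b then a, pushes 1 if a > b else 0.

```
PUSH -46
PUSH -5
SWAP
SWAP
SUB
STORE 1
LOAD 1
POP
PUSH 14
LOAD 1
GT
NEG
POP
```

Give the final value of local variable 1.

PUSH -46 : -46
PUSH -5  : -46 -5
SWAP     : -5 -46
SWAP     : -46 -5
SUB      : -41
STORE 1  : (empty)
LOAD 1   : -41
POP      : (empty)
PUSH 14  : 14
LOAD 1   : 14 -41
GT       : 1
NEG      : -1
POP      : (empty)

-41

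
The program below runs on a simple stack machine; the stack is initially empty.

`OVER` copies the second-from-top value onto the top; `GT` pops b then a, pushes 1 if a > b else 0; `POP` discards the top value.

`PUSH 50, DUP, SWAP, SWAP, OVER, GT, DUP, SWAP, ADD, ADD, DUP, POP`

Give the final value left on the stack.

PUSH 50  [50]
DUP      [50, 50]
SWAP     [50, 50]
SWAP     [50, 50]
OVER     [50, 50, 50]
GT       [50, 0]
DUP      [50, 0, 0]
SWAP     [50, 0, 0]
ADD      [50, 0]
ADD      [50]
DUP      [50, 50]
POP      [50]

50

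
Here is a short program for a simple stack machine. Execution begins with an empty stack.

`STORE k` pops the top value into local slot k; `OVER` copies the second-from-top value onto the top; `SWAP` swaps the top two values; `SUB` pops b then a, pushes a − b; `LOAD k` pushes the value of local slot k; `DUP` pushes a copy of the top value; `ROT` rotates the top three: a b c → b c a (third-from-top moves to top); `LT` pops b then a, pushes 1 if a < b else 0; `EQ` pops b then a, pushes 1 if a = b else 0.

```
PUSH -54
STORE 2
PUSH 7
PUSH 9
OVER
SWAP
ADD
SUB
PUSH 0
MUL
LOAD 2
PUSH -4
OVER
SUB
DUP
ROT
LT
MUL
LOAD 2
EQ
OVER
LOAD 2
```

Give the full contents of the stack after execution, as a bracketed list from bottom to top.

[0, 0, 0, -54]

PUSH -54 : -54
STORE 2  : (empty)
PUSH 7   : 7
PUSH 9   : 7 9
OVER     : 7 9 7
SWAP     : 7 7 9
ADD      : 7 16
SUB      : -9
PUSH 0   : -9 0
MUL      : 0
LOAD 2   : 0 -54
PUSH -4  : 0 -54 -4
OVER     : 0 -54 -4 -54
SUB      : 0 -54 50
DUP      : 0 -54 50 50
ROT      : 0 50 50 -54
LT       : 0 50 0
MUL      : 0 0
LOAD 2   : 0 0 -54
EQ       : 0 0
OVER     : 0 0 0
LOAD 2   : 0 0 0 -54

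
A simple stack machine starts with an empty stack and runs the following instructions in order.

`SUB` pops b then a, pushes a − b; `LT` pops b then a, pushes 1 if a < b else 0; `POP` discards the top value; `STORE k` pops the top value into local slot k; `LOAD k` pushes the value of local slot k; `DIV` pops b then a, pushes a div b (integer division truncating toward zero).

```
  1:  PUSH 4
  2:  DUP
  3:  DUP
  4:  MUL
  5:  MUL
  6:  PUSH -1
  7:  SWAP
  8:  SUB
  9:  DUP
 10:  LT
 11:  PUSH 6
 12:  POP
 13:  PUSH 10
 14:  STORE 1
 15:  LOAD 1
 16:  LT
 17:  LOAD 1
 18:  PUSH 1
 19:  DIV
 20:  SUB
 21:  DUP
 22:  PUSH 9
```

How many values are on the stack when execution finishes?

3

PUSH 4  → 4
DUP     → 4 4
DUP     → 4 4 4
MUL     → 4 16
MUL     → 64
PUSH -1 → 64 -1
SWAP    → -1 64
SUB     → -65
DUP     → -65 -65
LT      → 0
PUSH 6  → 0 6
POP     → 0
PUSH 10 → 0 10
STORE 1 → 0
LOAD 1  → 0 10
LT      → 1
LOAD 1  → 1 10
PUSH 1  → 1 10 1
DIV     → 1 10
SUB     → -9
DUP     → -9 -9
PUSH 9  → -9 -9 9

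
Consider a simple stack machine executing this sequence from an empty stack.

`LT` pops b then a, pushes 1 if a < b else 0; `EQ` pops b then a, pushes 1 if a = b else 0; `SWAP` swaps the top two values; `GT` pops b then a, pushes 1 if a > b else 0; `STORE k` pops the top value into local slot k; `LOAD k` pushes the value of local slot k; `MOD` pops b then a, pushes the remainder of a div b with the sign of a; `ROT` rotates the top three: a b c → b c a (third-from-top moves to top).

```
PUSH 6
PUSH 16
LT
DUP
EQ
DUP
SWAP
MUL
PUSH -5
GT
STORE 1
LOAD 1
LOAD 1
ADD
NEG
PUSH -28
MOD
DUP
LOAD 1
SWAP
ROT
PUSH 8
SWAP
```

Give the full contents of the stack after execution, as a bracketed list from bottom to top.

PUSH 6   -> 6
PUSH 16  -> 6 16
LT       -> 1
DUP      -> 1 1
EQ       -> 1
DUP      -> 1 1
SWAP     -> 1 1
MUL      -> 1
PUSH -5  -> 1 -5
GT       -> 1
STORE 1  -> (empty)
LOAD 1   -> 1
LOAD 1   -> 1 1
ADD      -> 2
NEG      -> -2
PUSH -28 -> -2 -28
MOD      -> -2
DUP      -> -2 -2
LOAD 1   -> -2 -2 1
SWAP     -> -2 1 -2
ROT      -> 1 -2 -2
PUSH 8   -> 1 -2 -2 8
SWAP     -> 1 -2 8 -2

[1, -2, 8, -2]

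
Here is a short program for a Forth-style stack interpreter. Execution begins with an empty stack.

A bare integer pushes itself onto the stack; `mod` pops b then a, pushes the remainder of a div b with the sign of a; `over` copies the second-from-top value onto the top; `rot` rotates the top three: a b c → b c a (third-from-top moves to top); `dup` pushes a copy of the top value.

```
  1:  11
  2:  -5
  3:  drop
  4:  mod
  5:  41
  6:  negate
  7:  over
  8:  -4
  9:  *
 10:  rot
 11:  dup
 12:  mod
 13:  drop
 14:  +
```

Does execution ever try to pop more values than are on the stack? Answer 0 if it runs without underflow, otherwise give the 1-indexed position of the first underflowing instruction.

4

11   -> [11]
-5   -> [11, -5]
drop -> [11]
mod  — needs 2 operands, stack has 1 → underflow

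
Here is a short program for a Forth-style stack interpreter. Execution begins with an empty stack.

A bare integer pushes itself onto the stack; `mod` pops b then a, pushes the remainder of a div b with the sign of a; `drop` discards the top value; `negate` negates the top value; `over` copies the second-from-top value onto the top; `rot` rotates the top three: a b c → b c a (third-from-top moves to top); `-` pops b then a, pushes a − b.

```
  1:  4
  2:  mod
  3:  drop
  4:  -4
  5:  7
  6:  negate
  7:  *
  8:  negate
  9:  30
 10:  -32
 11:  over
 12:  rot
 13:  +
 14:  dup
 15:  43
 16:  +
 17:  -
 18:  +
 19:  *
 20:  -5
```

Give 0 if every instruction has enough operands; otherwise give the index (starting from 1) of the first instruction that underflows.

2

4 -> 4
mod  — needs 2 operands, stack has 1 → underflow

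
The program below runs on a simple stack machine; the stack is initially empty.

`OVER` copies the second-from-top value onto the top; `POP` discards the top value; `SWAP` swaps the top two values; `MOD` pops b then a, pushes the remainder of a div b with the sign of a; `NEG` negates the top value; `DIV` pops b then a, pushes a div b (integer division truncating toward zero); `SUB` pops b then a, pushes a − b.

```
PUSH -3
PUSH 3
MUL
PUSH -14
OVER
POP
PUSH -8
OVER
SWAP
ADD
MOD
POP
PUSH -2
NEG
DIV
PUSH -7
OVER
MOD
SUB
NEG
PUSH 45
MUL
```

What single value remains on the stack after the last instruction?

PUSH -3  -> -3
PUSH 3   -> -3 3
MUL      -> -9
PUSH -14 -> -9 -14
OVER     -> -9 -14 -9
POP      -> -9 -14
PUSH -8  -> -9 -14 -8
OVER     -> -9 -14 -8 -14
SWAP     -> -9 -14 -14 -8
ADD      -> -9 -14 -22
MOD      -> -9 -14
POP      -> -9
PUSH -2  -> -9 -2
NEG      -> -9 2
DIV      -> -4
PUSH -7  -> -4 -7
OVER     -> -4 -7 -4
MOD      -> -4 -3
SUB      -> -1
NEG      -> 1
PUSH 45  -> 1 45
MUL      -> 45

45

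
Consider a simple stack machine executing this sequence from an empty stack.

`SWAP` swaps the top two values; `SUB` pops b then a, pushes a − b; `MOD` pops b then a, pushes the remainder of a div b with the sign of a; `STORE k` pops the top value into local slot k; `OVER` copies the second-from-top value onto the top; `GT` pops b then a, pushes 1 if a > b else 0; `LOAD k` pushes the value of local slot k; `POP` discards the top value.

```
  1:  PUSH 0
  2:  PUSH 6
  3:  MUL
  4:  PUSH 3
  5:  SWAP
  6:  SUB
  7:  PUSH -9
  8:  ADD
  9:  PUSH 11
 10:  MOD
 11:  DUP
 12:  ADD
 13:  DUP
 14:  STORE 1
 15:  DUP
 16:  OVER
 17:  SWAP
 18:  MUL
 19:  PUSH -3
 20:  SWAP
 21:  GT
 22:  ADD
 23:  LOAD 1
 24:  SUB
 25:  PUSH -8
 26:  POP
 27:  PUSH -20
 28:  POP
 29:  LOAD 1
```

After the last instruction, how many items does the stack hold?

PUSH 0   : 0
PUSH 6   : 0 6
MUL      : 0
PUSH 3   : 0 3
SWAP     : 3 0
SUB      : 3
PUSH -9  : 3 -9
ADD      : -6
PUSH 11  : -6 11
MOD      : -6
DUP      : -6 -6
ADD      : -12
DUP      : -12 -12
STORE 1  : -12
DUP      : -12 -12
OVER     : -12 -12 -12
SWAP     : -12 -12 -12
MUL      : -12 144
PUSH -3  : -12 144 -3
SWAP     : -12 -3 144
GT       : -12 0
ADD      : -12
LOAD 1   : -12 -12
SUB      : 0
PUSH -8  : 0 -8
POP      : 0
PUSH -20 : 0 -20
POP      : 0
LOAD 1   : 0 -12

2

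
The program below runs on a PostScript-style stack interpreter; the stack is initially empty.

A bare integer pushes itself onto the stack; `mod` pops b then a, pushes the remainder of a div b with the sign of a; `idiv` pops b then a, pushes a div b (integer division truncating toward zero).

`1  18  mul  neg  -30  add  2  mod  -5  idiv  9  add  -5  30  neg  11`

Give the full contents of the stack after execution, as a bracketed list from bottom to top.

[9, -5, -30, 11]

1     [1]
18    [1, 18]
mul   [18]
neg   [-18]
-30   [-18, -30]
add   [-48]
2     [-48, 2]
mod   [0]
-5    [0, -5]
idiv  [0]
9     [0, 9]
add   [9]
-5    [9, -5]
30    [9, -5, 30]
neg   [9, -5, -30]
11    [9, -5, -30, 11]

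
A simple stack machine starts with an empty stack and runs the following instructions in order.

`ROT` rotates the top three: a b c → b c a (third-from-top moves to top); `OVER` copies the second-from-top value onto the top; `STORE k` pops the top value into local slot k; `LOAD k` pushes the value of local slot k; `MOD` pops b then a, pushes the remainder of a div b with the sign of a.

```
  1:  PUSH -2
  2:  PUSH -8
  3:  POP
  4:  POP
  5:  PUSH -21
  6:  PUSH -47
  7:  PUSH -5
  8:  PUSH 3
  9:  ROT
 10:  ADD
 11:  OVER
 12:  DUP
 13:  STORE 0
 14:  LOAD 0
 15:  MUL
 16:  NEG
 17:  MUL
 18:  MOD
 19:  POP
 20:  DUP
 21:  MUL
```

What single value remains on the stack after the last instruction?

PUSH -2   -2
PUSH -8   -2 -8
POP       -2
POP       (empty)
PUSH -21  -21
PUSH -47  -21 -47
PUSH -5   -21 -47 -5
PUSH 3    -21 -47 -5 3
ROT       -21 -5 3 -47
ADD       -21 -5 -44
OVER      -21 -5 -44 -5
DUP       -21 -5 -44 -5 -5
STORE 0   -21 -5 -44 -5
LOAD 0    -21 -5 -44 -5 -5
MUL       -21 -5 -44 25
NEG       -21 -5 -44 -25
MUL       -21 -5 1100
MOD       -21 -5
POP       -21
DUP       -21 -21
MUL       441

441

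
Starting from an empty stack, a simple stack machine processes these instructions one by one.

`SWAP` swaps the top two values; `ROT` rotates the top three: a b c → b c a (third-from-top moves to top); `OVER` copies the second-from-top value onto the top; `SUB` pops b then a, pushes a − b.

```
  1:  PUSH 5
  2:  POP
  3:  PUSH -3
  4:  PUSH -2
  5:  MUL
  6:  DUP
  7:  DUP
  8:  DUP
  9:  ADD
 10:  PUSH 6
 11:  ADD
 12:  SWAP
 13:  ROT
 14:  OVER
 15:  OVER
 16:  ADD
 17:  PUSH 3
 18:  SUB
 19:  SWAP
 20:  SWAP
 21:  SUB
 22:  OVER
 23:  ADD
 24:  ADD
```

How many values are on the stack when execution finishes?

PUSH 5  → [5]
POP     → []
PUSH -3 → [-3]
PUSH -2 → [-3, -2]
MUL     → [6]
DUP     → [6, 6]
DUP     → [6, 6, 6]
DUP     → [6, 6, 6, 6]
ADD     → [6, 6, 12]
PUSH 6  → [6, 6, 12, 6]
ADD     → [6, 6, 18]
SWAP    → [6, 18, 6]
ROT     → [18, 6, 6]
OVER    → [18, 6, 6, 6]
OVER    → [18, 6, 6, 6, 6]
ADD     → [18, 6, 6, 12]
PUSH 3  → [18, 6, 6, 12, 3]
SUB     → [18, 6, 6, 9]
SWAP    → [18, 6, 9, 6]
SWAP    → [18, 6, 6, 9]
SUB     → [18, 6, -3]
OVER    → [18, 6, -3, 6]
ADD     → [18, 6, 3]
ADD     → [18, 9]

2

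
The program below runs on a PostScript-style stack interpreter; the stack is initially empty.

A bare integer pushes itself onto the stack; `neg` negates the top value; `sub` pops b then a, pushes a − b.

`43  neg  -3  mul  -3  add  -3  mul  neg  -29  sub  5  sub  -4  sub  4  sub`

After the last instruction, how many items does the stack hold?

43  -> [43]
neg -> [-43]
-3  -> [-43, -3]
mul -> [129]
-3  -> [129, -3]
add -> [126]
-3  -> [126, -3]
mul -> [-378]
neg -> [378]
-29 -> [378, -29]
sub -> [407]
5   -> [407, 5]
sub -> [402]
-4  -> [402, -4]
sub -> [406]
4   -> [406, 4]
sub -> [402]

1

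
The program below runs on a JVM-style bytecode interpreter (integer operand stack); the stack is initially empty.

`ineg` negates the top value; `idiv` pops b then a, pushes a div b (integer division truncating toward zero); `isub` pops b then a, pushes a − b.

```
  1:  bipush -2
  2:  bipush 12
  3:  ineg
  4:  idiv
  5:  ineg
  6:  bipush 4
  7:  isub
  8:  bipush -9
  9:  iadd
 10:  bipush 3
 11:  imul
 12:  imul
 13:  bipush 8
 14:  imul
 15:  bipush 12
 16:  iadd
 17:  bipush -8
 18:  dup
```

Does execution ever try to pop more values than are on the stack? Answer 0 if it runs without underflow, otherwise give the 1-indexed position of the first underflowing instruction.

bipush -2 : -2
bipush 12 : -2 12
ineg      : -2 -12
idiv      : 0
ineg      : 0
bipush 4  : 0 4
isub      : -4
bipush -9 : -4 -9
iadd      : -13
bipush 3  : -13 3
imul      : -39
imul  — needs 2 operands, stack has 1 → underflow

12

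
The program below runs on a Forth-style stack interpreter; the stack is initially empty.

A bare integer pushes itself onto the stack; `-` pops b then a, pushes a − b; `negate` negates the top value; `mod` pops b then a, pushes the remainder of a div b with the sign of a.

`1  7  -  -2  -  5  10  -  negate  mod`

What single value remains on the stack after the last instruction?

1      : 1
7      : 1 7
-      : -6
-2     : -6 -2
-      : -4
5      : -4 5
10     : -4 5 10
-      : -4 -5
negate : -4 5
mod    : -4

-4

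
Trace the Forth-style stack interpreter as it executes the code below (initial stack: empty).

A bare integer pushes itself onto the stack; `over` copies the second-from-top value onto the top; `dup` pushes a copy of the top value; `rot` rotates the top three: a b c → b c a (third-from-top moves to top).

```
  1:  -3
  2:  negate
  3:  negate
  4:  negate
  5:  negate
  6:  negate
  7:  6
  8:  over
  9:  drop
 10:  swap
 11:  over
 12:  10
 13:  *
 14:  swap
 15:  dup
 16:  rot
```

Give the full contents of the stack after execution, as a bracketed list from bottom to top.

-3     → [-3]
negate → [3]
negate → [-3]
negate → [3]
negate → [-3]
negate → [3]
6      → [3, 6]
over   → [3, 6, 3]
drop   → [3, 6]
swap   → [6, 3]
over   → [6, 3, 6]
10     → [6, 3, 6, 10]
*      → [6, 3, 60]
swap   → [6, 60, 3]
dup    → [6, 60, 3, 3]
rot    → [6, 3, 3, 60]

[6, 3, 3, 60]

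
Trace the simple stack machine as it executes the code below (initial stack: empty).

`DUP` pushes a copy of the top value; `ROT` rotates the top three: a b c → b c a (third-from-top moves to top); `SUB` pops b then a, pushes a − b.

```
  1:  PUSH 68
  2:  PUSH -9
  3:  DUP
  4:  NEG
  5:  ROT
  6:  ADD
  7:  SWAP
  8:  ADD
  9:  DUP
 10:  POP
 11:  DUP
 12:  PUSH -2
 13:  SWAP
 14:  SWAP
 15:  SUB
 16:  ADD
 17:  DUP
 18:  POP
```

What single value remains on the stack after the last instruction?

PUSH 68 -> 68
PUSH -9 -> 68 -9
DUP     -> 68 -9 -9
NEG     -> 68 -9 9
ROT     -> -9 9 68
ADD     -> -9 77
SWAP    -> 77 -9
ADD     -> 68
DUP     -> 68 68
POP     -> 68
DUP     -> 68 68
PUSH -2 -> 68 68 -2
SWAP    -> 68 -2 68
SWAP    -> 68 68 -2
SUB     -> 68 70
ADD     -> 138
DUP     -> 138 138
POP     -> 138

138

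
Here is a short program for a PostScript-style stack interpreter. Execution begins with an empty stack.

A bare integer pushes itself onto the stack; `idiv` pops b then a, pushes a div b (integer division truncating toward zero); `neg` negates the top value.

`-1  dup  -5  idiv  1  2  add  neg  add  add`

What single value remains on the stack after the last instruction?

-4

-1    [-1]
dup   [-1, -1]
-5    [-1, -1, -5]
idiv  [-1, 0]
1     [-1, 0, 1]
2     [-1, 0, 1, 2]
add   [-1, 0, 3]
neg   [-1, 0, -3]
add   [-1, -3]
add   [-4]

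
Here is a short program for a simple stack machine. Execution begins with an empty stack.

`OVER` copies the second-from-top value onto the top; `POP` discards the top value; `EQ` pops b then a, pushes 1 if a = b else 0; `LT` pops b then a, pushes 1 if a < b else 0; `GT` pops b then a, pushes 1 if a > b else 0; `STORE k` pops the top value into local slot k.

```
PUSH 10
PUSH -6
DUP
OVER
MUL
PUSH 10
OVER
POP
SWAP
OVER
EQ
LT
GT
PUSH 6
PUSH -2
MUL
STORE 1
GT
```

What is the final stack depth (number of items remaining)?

PUSH 10 → [10]
PUSH -6 → [10, -6]
DUP     → [10, -6, -6]
OVER    → [10, -6, -6, -6]
MUL     → [10, -6, 36]
PUSH 10 → [10, -6, 36, 10]
OVER    → [10, -6, 36, 10, 36]
POP     → [10, -6, 36, 10]
SWAP    → [10, -6, 10, 36]
OVER    → [10, -6, 10, 36, 10]
EQ      → [10, -6, 10, 0]
LT      → [10, -6, 0]
GT      → [10, 0]
PUSH 6  → [10, 0, 6]
PUSH -2 → [10, 0, 6, -2]
MUL     → [10, 0, -12]
STORE 1 → [10, 0]
GT      → [1]

1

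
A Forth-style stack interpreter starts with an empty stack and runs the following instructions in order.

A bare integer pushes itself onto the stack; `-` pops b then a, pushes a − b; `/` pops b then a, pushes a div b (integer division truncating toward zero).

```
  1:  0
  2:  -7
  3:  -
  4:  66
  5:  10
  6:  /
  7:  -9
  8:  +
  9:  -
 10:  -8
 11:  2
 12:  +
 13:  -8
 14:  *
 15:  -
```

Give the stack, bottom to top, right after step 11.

[10, -8, 2]

0   0
-7  0 -7
-   7
66  7 66
10  7 66 10
/   7 6
-9  7 6 -9
+   7 -3
-   10
-8  10 -8
2   10 -8 2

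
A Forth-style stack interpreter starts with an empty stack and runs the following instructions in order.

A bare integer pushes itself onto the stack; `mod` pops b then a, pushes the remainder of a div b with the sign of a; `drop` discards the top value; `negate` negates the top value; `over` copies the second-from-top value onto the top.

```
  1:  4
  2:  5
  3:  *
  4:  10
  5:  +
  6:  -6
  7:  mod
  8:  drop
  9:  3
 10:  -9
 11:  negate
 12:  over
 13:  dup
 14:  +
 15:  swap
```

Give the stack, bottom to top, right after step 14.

4      : 4
5      : 4 5
*      : 20
10     : 20 10
+      : 30
-6     : 30 -6
mod    : 0
drop   : (empty)
3      : 3
-9     : 3 -9
negate : 3 9
over   : 3 9 3
dup    : 3 9 3 3
+      : 3 9 6

[3, 9, 6]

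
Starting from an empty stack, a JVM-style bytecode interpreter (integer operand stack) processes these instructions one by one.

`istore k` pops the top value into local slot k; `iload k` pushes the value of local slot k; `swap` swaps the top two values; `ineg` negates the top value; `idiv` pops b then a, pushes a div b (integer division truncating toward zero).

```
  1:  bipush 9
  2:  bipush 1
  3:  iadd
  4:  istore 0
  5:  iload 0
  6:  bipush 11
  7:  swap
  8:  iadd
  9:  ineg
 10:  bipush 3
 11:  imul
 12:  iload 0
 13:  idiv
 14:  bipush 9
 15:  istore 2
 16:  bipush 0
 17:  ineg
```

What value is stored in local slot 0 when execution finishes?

10

bipush 9   9
bipush 1   9 1
iadd       10
istore 0   (empty)
iload 0    10
bipush 11  10 11
swap       11 10
iadd       21
ineg       -21
bipush 3   -21 3
imul       -63
iload 0    -63 10
idiv       -6
bipush 9   -6 9
istore 2   -6
bipush 0   -6 0
ineg       -6 0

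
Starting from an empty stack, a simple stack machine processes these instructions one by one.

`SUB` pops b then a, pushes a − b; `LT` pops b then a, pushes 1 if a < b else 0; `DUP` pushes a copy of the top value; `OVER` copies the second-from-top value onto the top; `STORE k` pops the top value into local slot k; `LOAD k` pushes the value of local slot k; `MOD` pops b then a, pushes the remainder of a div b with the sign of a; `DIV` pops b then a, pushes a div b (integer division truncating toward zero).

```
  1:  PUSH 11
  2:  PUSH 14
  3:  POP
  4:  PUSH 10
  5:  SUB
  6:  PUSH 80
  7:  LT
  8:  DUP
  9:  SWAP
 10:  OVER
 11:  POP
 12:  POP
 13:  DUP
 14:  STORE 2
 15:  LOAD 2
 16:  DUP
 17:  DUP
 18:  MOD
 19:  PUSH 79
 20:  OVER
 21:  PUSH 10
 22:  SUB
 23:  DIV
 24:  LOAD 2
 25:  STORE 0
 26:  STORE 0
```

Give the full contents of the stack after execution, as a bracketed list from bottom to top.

[1, 1, 0]

PUSH 11 → [11]
PUSH 14 → [11, 14]
POP     → [11]
PUSH 10 → [11, 10]
SUB     → [1]
PUSH 80 → [1, 80]
LT      → [1]
DUP     → [1, 1]
SWAP    → [1, 1]
OVER    → [1, 1, 1]
POP     → [1, 1]
POP     → [1]
DUP     → [1, 1]
STORE 2 → [1]
LOAD 2  → [1, 1]
DUP     → [1, 1, 1]
DUP     → [1, 1, 1, 1]
MOD     → [1, 1, 0]
PUSH 79 → [1, 1, 0, 79]
OVER    → [1, 1, 0, 79, 0]
PUSH 10 → [1, 1, 0, 79, 0, 10]
SUB     → [1, 1, 0, 79, -10]
DIV     → [1, 1, 0, -7]
LOAD 2  → [1, 1, 0, -7, 1]
STORE 0 → [1, 1, 0, -7]
STORE 0 → [1, 1, 0]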